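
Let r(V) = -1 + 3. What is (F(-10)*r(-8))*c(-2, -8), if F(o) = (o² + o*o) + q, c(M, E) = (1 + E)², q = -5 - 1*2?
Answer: 18914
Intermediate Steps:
q = -7 (q = -5 - 2 = -7)
r(V) = 2
F(o) = -7 + 2*o² (F(o) = (o² + o*o) - 7 = (o² + o²) - 7 = 2*o² - 7 = -7 + 2*o²)
(F(-10)*r(-8))*c(-2, -8) = ((-7 + 2*(-10)²)*2)*(1 - 8)² = ((-7 + 2*100)*2)*(-7)² = ((-7 + 200)*2)*49 = (193*2)*49 = 386*49 = 18914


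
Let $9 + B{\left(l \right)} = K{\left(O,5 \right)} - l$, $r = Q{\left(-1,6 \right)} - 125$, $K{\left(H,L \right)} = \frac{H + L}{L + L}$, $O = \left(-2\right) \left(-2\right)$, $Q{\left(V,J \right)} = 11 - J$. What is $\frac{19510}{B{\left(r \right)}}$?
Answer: $\frac{195100}{1119} \approx 174.35$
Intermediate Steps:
$O = 4$
$K{\left(H,L \right)} = \frac{H + L}{2 L}$
$r = -120$ ($r = \left(11 - 6\right) - 125 = 5 - 125 = -120$)
$B{\left(l \right)} = - \frac{81}{10} - l$ ($B{\left(l \right)} = -9 - \left(l - \frac{4 + 5}{2 \cdot 5}\right) = -9 - \left(- \frac{9}{10} + l\right) = - \frac{81}{10} - l$)
$\frac{19510}{B{\left(r \right)}} = \frac{19510}{- \frac{81}{10} - -120} = \frac{19510}{- \frac{81}{10} + 120} = \frac{19510}{\frac{1119}{10}} = 19510 \cdot \frac{10}{1119} = \frac{195100}{1119}$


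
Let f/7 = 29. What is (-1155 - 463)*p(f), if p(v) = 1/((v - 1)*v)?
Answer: -809/20503 ≈ -0.039458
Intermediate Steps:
f = 203 (f = 7*29 = 203)
p(v) = 1/(v*(-1 + v)) (p(v) = 1/((-1 + v)*v) = 1/(v*(-1 + v)))
(-1155 - 463)*p(f) = (-1155 - 463)*(1/(203*(-1 + 203))) = -1618/(203*202) = -1618*1/41006 = -809/20503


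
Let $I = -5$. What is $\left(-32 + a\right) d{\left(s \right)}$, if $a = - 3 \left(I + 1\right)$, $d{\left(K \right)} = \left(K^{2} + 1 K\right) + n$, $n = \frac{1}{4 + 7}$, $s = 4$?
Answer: $- \frac{4420}{11} \approx -401.82$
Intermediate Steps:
$n = \frac{1}{11} \approx 0.090909$
$d{\left(K \right)} = \frac{1}{11} + K + K^{2}$ ($d{\left(K \right)} = \left(K^{2} + 1 K\right) + \frac{1}{11} = \left(K^{2} + K\right) + \frac{1}{11} = \left(K + K^{2}\right) + \frac{1}{11} = \frac{1}{11} + K + K^{2}$)
$a = 12$ ($a = - 3 \left(-5 + 1\right) = \left(-3\right) \left(-4\right) = 12$)
$\left(-32 + a\right) d{\left(s \right)} = \left(-32 + 12\right) \left(\frac{1}{11} + 4 + 4^{2}\right) = - 20 \left(\frac{1}{11} + 4 + 16\right) = \left(-20\right) \frac{221}{11} = - \frac{4420}{11}$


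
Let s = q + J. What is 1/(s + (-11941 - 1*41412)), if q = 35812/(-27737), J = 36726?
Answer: -27737/461218911 ≈ -6.0138e-5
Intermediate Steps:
q = -35812/27737 (q = 35812*(-1/27737) = -35812/27737 ≈ -1.2911)
s = 1018633250/27737 (s = -35812/27737 + 36726 = 1018633250/27737 ≈ 36725.)
1/(s + (-11941 - 1*41412)) = 1/(1018633250/27737 + (-11941 - 1*41412)) = 1/(1018633250/27737 + (-11941 - 41412)) = 1/(1018633250/27737 - 53353) = 1/(-461218911/27737) = -27737/461218911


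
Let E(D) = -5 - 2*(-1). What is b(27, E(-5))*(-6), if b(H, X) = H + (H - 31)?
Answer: -138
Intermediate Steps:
E(D) = -3 (E(D) = -5 + 2 = -3)
b(H, X) = -31 + 2*H (b(H, X) = H + (-31 + H) = -31 + 2*H)
b(27, E(-5))*(-6) = (-31 + 2*27)*(-6) = (-31 + 54)*(-6) = 23*(-6) = -138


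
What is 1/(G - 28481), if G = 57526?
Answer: 1/29045 ≈ 3.4429e-5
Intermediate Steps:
1/(G - 28481) = 1/(57526 - 28481) = 1/29045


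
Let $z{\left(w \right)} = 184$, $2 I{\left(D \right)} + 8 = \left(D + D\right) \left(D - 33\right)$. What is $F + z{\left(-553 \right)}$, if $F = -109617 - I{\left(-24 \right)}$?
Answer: $-110797$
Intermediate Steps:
$I{\left(D \right)} = -4 + D \left(-33 + D\right)$ ($I{\left(D \right)} = -4 + \frac{\left(D + D\right) \left(D - 33\right)}{2} = -4 + \frac{2 D \left(-33 + D\right)}{2} = -4 + D \left(-33 + D\right)$)
$F = -110981$ ($F = -109617 - \left(-4 + \left(-24\right)^{2} - -792\right) = -109617 - \left(-4 + 576 + 792\right) = -109617 - 1364 = -110981$)
$F + z{\left(-553 \right)} = -110981 + 184 = -110797$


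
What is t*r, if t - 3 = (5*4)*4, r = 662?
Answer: 54946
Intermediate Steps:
t = 83 (t = 3 + (5*4)*4 = 3 + 20*4 = 3 + 80 = 83)
t*r = 83*662 = 54946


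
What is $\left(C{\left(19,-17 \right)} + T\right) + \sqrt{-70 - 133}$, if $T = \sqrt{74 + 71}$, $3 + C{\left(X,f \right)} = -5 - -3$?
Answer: $-5 + \sqrt{145} + i \sqrt{203} \approx 7.0416 + 14.248 i$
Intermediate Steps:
$C{\left(X,f \right)} = -5$ ($C{\left(X,f \right)} = -3 - 2 = -5$)
$T = \sqrt{145} \approx 12.042$
$\left(C{\left(19,-17 \right)} + T\right) + \sqrt{-70 - 133} = \left(-5 + \sqrt{145}\right) + \sqrt{-70 - 133} = \left(-5 + \sqrt{145}\right) + \sqrt{-203} = \left(-5 + \sqrt{145}\right) + i \sqrt{203} = -5 + \sqrt{145} + i \sqrt{203}$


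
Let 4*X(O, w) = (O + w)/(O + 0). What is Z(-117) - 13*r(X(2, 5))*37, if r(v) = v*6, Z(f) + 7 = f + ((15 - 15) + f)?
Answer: -11065/4 ≈ -2766.3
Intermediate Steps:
Z(f) = -7 + 2*f (Z(f) = -7 + (f + ((15 - 15) + f)) = -7 + (f + (0 + f)) = -7 + (f + f) = -7 + 2*f)
X(O, w) = (O + w)/(4*O) (X(O, w) = ((O + w)/(O + 0))/4 = ((O + w)/O)/4 = (O + w)/(4*O))
r(v) = 6*v
Z(-117) - 13*r(X(2, 5))*37 = (-7 + 2*(-117)) - 13*(6*((¼)*(2 + 5)/2))*37 = (-7 - 234) - 13*(6*((¼)*(½)*7))*37 = -241 - 13*(6*(7/8))*37 = -241 - 13*(21/4)*37 = -241 - 273*37/4 = -241 - 1*10101/4 = -241 - 10101/4 = -11065/4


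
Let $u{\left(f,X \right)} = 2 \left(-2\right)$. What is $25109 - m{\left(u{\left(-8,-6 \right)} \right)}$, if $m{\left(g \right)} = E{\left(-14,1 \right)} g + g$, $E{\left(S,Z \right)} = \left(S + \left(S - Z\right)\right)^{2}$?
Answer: $28477$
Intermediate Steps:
$u{\left(f,X \right)} = -4$
$E{\left(S,Z \right)} = \left(- Z + 2 S\right)^{2}$
$m{\left(g \right)} = 842 g$ ($m{\left(g \right)} = \left(\left(-1\right) 1 + 2 \left(-14\right)\right)^{2} g + g = \left(-1 - 28\right)^{2} g + g = \left(-29\right)^{2} g + g = 841 g + g = 842 g$)
$25109 - m{\left(u{\left(-8,-6 \right)} \right)} = 25109 - 842 \left(-4\right) = 25109 - -3368 = 25109 + 3368 = 28477$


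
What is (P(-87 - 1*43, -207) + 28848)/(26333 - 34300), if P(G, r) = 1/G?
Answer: -3750239/1035710 ≈ -3.6209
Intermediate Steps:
(P(-87 - 1*43, -207) + 28848)/(26333 - 34300) = (1/(-87 - 1*43) + 28848)/(26333 - 34300) = (1/(-87 - 43) + 28848)/(-7967) = (1/(-130) + 28848)*(-1/7967) = (-1/130 + 28848)*(-1/7967) = (3750239/130)*(-1/7967) = -3750239/1035710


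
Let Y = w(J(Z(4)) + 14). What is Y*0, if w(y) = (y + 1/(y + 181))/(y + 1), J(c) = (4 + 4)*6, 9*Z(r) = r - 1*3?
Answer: 0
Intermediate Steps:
Z(r) = -⅓ + r/9 (Z(r) = (r - 1*3)/9 = (r - 3)/9 = (-3 + r)/9 = -⅓ + r/9)
J(c) = 48 (J(c) = 8*6 = 48)
w(y) = (y + 1/(181 + y))/(1 + y)
Y = 15067/15309 (Y = (1 + (48 + 14)² + 181*(48 + 14))/(181 + (48 + 14)² + 182*(48 + 14)) = (1 + 62² + 181*62)/(181 + 62² + 182*62) = (1 + 3844 + 11222)/(181 + 3844 + 11284) = 15067/15309 ≈ 0.98419)
Y*0 = (15067/15309)*0 = 0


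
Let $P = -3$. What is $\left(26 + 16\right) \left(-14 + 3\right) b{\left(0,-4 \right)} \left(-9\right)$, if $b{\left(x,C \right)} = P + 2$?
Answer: $-4158$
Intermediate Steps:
$b{\left(x,C \right)} = -1$ ($b{\left(x,C \right)} = -3 + 2 = -1$)
$\left(26 + 16\right) \left(-14 + 3\right) b{\left(0,-4 \right)} \left(-9\right) = \left(26 + 16\right) \left(-14 + 3\right) \left(\left(-1\right) \left(-9\right)\right) = 42 \left(-11\right) 9 = \left(-462\right) 9 = -4158$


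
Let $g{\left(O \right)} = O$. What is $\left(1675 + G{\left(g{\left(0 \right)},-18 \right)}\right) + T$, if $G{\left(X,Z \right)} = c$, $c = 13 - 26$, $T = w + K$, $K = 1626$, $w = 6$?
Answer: $3294$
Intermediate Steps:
$T = 1632$ ($T = 6 + 1626 = 1632$)
$c = -13$
$G{\left(X,Z \right)} = -13$
$\left(1675 + G{\left(g{\left(0 \right)},-18 \right)}\right) + T = \left(1675 - 13\right) + 1632 = 1662 + 1632 = 3294$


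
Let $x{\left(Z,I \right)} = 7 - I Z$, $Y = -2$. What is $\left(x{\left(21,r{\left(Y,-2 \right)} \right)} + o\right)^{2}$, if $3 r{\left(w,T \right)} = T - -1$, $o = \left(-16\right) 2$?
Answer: $324$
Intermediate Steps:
$o = -32$
$r{\left(w,T \right)} = \frac{1}{3} + \frac{T}{3}$ ($r{\left(w,T \right)} = \frac{T - -1}{3} = \frac{T + 1}{3} = \frac{1 + T}{3} = \frac{1}{3} + \frac{T}{3}$)
$x{\left(Z,I \right)} = 7 - I Z$
$\left(x{\left(21,r{\left(Y,-2 \right)} \right)} + o\right)^{2} = \left(\left(7 - \left(\frac{1}{3} + \frac{1}{3} \left(-2\right)\right) 21\right) - 32\right)^{2} = \left(\left(7 - \left(\frac{1}{3} - \frac{2}{3}\right) 21\right) - 32\right)^{2} = \left(\left(7 - \left(- \frac{1}{3}\right) 21\right) - 32\right)^{2} = \left(\left(7 + 7\right) - 32\right)^{2} = \left(14 - 32\right)^{2} = \left(-18\right)^{2} = 324$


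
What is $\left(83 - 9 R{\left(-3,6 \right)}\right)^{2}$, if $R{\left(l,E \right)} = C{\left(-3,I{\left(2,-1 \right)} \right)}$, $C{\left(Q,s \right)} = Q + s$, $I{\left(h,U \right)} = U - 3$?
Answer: $21316$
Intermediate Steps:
$I{\left(h,U \right)} = -3 + U$
$R{\left(l,E \right)} = -7$ ($R{\left(l,E \right)} = -3 - 4 = -7$)
$\left(83 - 9 R{\left(-3,6 \right)}\right)^{2} = \left(83 - -63\right)^{2} = \left(83 + 63\right)^{2} = 146^{2} = 21316$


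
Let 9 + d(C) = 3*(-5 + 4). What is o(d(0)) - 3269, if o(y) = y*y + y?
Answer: -3137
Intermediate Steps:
d(C) = -12 (d(C) = -9 + 3*(-5 + 4) = -9 + 3*(-1) = -9 - 3 = -12)
o(y) = y + y**2 (o(y) = y**2 + y = y + y**2)
o(d(0)) - 3269 = -12*(1 - 12) - 3269 = -12*(-11) - 3269 = 132 - 3269 = -3137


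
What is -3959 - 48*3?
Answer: -4103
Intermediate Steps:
-3959 - 48*3 = -3959 - 144 = -4103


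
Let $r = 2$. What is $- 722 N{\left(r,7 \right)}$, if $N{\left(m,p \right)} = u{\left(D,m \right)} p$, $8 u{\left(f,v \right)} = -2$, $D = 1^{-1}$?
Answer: $\frac{2527}{2} \approx 1263.5$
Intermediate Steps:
$D = 1$
$u{\left(f,v \right)} = - \frac{1}{4}$ ($u{\left(f,v \right)} = \frac{1}{8} \left(-2\right) = - \frac{1}{4}$)
$N{\left(m,p \right)} = - \frac{p}{4}$
$- 722 N{\left(r,7 \right)} = - 722 \left(\left(- \frac{1}{4}\right) 7\right) = \left(-722\right) \left(- \frac{7}{4}\right) = \frac{2527}{2}$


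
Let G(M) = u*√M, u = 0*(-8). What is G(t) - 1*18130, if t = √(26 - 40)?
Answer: -18130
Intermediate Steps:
t = I*√14 (t = √(-14) = I*√14 ≈ 3.7417*I)
u = 0
G(M) = 0 (G(M) = 0*√M = 0)
G(t) - 1*18130 = 0 - 1*18130 = 0 - 18130 = -18130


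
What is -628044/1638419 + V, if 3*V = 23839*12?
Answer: 156232454120/1638419 ≈ 95356.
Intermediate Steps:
V = 95356 (V = (23839*12)/3 = (1/3)*286068 = 95356)
-628044/1638419 + V = -628044/1638419 + 95356 = 156232454120/1638419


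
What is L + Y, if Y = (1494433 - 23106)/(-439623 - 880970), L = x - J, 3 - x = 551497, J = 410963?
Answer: -1271015448328/1320593 ≈ -9.6246e+5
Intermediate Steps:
x = -551494 (x = 3 - 1*551497 = 3 - 551497 = -551494)
L = -962457 (L = -551494 - 1*410963 = -551494 - 410963 = -962457)
Y = -1471327/1320593 (Y = 1471327/(-1320593) = 1471327*(-1/1320593) = -1471327/1320593 ≈ -1.1141)
L + Y = -962457 - 1471327/1320593 = -1271015448328/1320593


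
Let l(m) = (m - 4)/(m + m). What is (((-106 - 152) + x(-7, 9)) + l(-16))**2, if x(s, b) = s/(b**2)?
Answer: 27833917225/419904 ≈ 66286.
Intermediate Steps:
l(m) = (-4 + m)/(2*m) (l(m) = (-4 + m)/((2*m)) = (-4 + m)*(1/(2*m)) = (-4 + m)/(2*m))
x(s, b) = s/b**2
(((-106 - 152) + x(-7, 9)) + l(-16))**2 = (((-106 - 152) - 7/9**2) + (1/2)*(-4 - 16)/(-16))**2 = ((-258 - 7*1/81) + (1/2)*(-1/16)*(-20))**2 = ((-258 - 7/81) + 5/8)**2 = (-20905/81 + 5/8)**2 = (-166835/648)**2 = 27833917225/419904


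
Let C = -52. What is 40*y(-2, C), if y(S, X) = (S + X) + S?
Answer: -2240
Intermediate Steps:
y(S, X) = X + 2*S
40*y(-2, C) = 40*(-52 + 2*(-2)) = 40*(-52 - 4) = 40*(-56) = -2240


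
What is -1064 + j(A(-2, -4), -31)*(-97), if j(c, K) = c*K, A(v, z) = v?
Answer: -7078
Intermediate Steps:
j(c, K) = K*c
-1064 + j(A(-2, -4), -31)*(-97) = -1064 - 31*(-2)*(-97) = -1064 + 62*(-97) = -1064 - 6014 = -7078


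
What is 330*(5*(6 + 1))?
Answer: 11550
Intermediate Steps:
330*(5*(6 + 1)) = 330*(5*7) = 330*35 = 11550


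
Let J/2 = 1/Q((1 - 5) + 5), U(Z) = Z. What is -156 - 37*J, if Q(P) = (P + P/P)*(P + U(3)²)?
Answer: -1597/10 ≈ -159.70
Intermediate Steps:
Q(P) = (1 + P)*(9 + P) (Q(P) = (P + P/P)*(P + 3²) = (P + 1)*(P + 9) = (1 + P)*(9 + P))
J = ⅒ (J = 2/(9 + ((1 - 5) + 5)² + 10*((1 - 5) + 5)) = 2/(9 + (-4 + 5)² + 10*(-4 + 5)) = 2/(9 + 1² + 10*1) = 2/(9 + 1 + 10) = 2/20 = 2*(1/20) = ⅒ ≈ 0.10000)
-156 - 37*J = -156 - 37*⅒ = -156 - 37/10 = -1597/10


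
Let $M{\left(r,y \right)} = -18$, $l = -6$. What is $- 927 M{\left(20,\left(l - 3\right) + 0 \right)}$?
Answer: $16686$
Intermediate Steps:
$- 927 M{\left(20,\left(l - 3\right) + 0 \right)} = \left(-927\right) \left(-18\right) = 16686$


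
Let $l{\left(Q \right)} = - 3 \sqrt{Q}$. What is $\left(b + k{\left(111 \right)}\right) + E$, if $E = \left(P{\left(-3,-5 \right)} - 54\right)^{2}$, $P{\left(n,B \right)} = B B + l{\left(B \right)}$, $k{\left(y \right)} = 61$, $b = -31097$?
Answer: $-30240 + 174 i \sqrt{5} \approx -30240.0 + 389.08 i$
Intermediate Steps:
$P{\left(n,B \right)} = B^{2} - 3 \sqrt{B}$ ($P{\left(n,B \right)} = B B - 3 \sqrt{B} = B^{2} - 3 \sqrt{B}$)
$E = \left(-29 - 3 i \sqrt{5}\right)^{2}$ ($E = \left(\left(\left(-5\right)^{2} - 3 \sqrt{-5}\right) - 54\right)^{2} = \left(\left(25 - 3 i \sqrt{5}\right) - 54\right)^{2} = \left(-29 - 3 i \sqrt{5}\right)^{2} \approx 796.0 + 389.08 i$)
$\left(b + k{\left(111 \right)}\right) + E = \left(-31097 + 61\right) + \left(796 + 174 i \sqrt{5}\right) = -31036 + \left(796 + 174 i \sqrt{5}\right) = -30240 + 174 i \sqrt{5}$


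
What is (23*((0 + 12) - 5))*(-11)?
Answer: -1771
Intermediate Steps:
(23*((0 + 12) - 5))*(-11) = (23*(12 - 5))*(-11) = (23*7)*(-11) = 161*(-11) = -1771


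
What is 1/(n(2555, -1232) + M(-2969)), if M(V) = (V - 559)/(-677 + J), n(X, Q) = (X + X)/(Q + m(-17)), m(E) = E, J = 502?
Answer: 31225/501746 ≈ 0.062233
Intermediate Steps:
n(X, Q) = 2*X/(-17 + Q) (n(X, Q) = (X + X)/(Q - 17) = (2*X)/(-17 + Q) = 2*X/(-17 + Q))
M(V) = 559/175 - V/175 (M(V) = (V - 559)/(-677 + 502) = (-559 + V)/(-175) = (-559 + V)*(-1/175) = 559/175 - V/175)
1/(n(2555, -1232) + M(-2969)) = 1/(2*2555/(-17 - 1232) + (559/175 - 1/175*(-2969))) = 1/(2*2555/(-1249) + (559/175 + 2969/175)) = 1/(2*2555*(-1/1249) + 504/25) = 1/(-5110/1249 + 504/25) = 1/(501746/31225) = 31225/501746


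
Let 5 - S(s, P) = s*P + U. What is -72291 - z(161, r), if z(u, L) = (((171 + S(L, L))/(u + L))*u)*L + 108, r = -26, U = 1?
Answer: -3957017/45 ≈ -87934.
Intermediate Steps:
S(s, P) = 4 - P*s (S(s, P) = 5 - (s*P + 1) = 5 - (P*s + 1) = 5 - (1 + P*s) = 5 + (-1 - P*s) = 4 - P*s)
z(u, L) = 108 + L*u*(175 - L²)/(L + u) (z(u, L) = (((171 + (4 - L*L))/(u + L))*u)*L + 108 = (((171 + (4 - L²))/(L + u))*u)*L + 108 = (((175 - L²)/(L + u))*u)*L + 108 = (u*(175 - L²)/(L + u))*L + 108 = L*u*(175 - L²)/(L + u) + 108 = 108 + L*u*(175 - L²)/(L + u))
-72291 - z(161, r) = -72291 - (108*(-26) + 108*161 - 1*161*(-26)³ + 175*(-26)*161)/(-26 + 161) = -72291 - (-2808 + 17388 - 1*161*(-17576) - 732550)/135 = -72291 - (-2808 + 17388 + 2829736 - 732550)/135 = -72291 - 2111766/135 = -72291 - 1*703922/45 = -72291 - 703922/45 = -3957017/45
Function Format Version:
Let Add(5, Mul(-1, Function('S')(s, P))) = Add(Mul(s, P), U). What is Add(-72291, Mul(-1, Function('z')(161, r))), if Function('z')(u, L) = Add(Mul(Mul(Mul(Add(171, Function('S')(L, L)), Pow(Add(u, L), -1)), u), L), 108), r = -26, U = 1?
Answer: Rational(-3957017, 45) ≈ -87934.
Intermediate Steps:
Function('S')(s, P) = Add(4, Mul(-1, P, s)) (Function('S')(s, P) = Add(5, Mul(-1, Add(Mul(s, P), 1))) = Add(5, Mul(-1, Add(Mul(P, s), 1))) = Add(5, Mul(-1, Add(1, Mul(P, s)))) = Add(5, Add(-1, Mul(-1, P, s))) = Add(4, Mul(-1, P, s)))
Function('z')(u, L) = Add(108, Mul(L, u, Pow(Add(L, u), -1), Add(175, Mul(-1, Pow(L, 2))))) (Function('z')(u, L) = Add(Mul(Mul(Mul(Add(171, Add(4, Mul(-1, L, L))), Pow(Add(u, L), -1)), u), L), 108) = Add(Mul(Mul(Mul(Add(171, Add(4, Mul(-1, Pow(L, 2)))), Pow(Add(L, u), -1)), u), L), 108) = Add(Mul(Mul(Mul(Add(175, Mul(-1, Pow(L, 2))), Pow(Add(L, u), -1)), u), L), 108) = Add(Mul(Mul(Mul(Pow(Add(L, u), -1), Add(175, Mul(-1, Pow(L, 2)))), u), L), 108) = Add(Mul(Mul(u, Pow(Add(L, u), -1), Add(175, Mul(-1, Pow(L, 2)))), L), 108) = Add(Mul(L, u, Pow(Add(L, u), -1), Add(175, Mul(-1, Pow(L, 2)))), 108) = Add(108, Mul(L, u, Pow(Add(L, u), -1), Add(175, Mul(-1, Pow(L, 2))))))
Add(-72291, Mul(-1, Function('z')(161, r))) = Add(-72291, Mul(-1, Mul(Pow(Add(-26, 161), -1), Add(Mul(108, -26), Mul(108, 161), Mul(-1, 161, Pow(-26, 3)), Mul(175, -26, 161))))) = Add(-72291, Mul(-1, Mul(Pow(135, -1), Add(-2808, 17388, Mul(-1, 161, -17576), -732550)))) = Add(-72291, Mul(-1, Mul(Rational(1, 135), Add(-2808, 17388, 2829736, -732550)))) = Add(-72291, Mul(-1, Mul(Rational(1, 135), 2111766))) = Add(-72291, Mul(-1, Rational(703922, 45))) = Add(-72291, Rational(-703922, 45)) = Rational(-3957017, 45)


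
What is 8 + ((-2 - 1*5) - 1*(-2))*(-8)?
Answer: 48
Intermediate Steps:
8 + ((-2 - 1*5) - 1*(-2))*(-8) = 8 + ((-2 - 5) + 2)*(-8) = 8 + (-7 + 2)*(-8) = 8 - 5*(-8) = 8 + 40 = 48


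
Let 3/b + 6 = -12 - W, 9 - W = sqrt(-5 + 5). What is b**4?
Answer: 1/6561 ≈ 0.00015242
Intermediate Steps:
W = 9 (W = 9 - sqrt(-5 + 5) = 9 - sqrt(0) = 9 - 1*0 = 9 + 0 = 9)
b = -1/9 (b = 3/(-6 + (-12 - 1*9)) = 3/(-6 + (-12 - 9)) = 3/(-6 - 21) = 3/(-27) = 3*(-1/27) = -1/9 ≈ -0.11111)
b**4 = (-1/9)**4 = 1/6561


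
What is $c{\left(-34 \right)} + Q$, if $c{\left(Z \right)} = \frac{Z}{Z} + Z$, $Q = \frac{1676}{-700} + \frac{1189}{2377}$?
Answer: $- \frac{14515063}{415975} \approx -34.894$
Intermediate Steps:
$Q = - \frac{787888}{415975}$ ($Q = 1676 \left(- \frac{1}{700}\right) + 1189 \cdot \frac{1}{2377} = - \frac{419}{175} + \frac{1189}{2377} = - \frac{787888}{415975} \approx -1.8941$)
$c{\left(Z \right)} = 1 + Z$
$c{\left(-34 \right)} + Q = \left(1 - 34\right) - \frac{787888}{415975} = -33 - \frac{787888}{415975} = - \frac{14515063}{415975}$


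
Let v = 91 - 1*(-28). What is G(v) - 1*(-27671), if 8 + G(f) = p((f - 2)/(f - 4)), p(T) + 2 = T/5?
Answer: 15905192/575 ≈ 27661.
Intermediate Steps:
p(T) = -2 + T/5
v = 119 (v = 91 + 28 = 119)
G(f) = -10 + (-2 + f)/(5*(-4 + f)) (G(f) = -8 + (-2 + ((f - 2)/(f - 4))/5) = -8 + (-2 + ((-2 + f)/(-4 + f))/5) = -8 + (-2 + (-2 + f)/(5*(-4 + f))) = -10 + (-2 + f)/(5*(-4 + f)))
G(v) - 1*(-27671) = (198 - 49*119)/(5*(-4 + 119)) - 1*(-27671) = (⅕)*(198 - 5831)/115 + 27671 = (⅕)*(1/115)*(-5633) + 27671 = -5633/575 + 27671 = 15905192/575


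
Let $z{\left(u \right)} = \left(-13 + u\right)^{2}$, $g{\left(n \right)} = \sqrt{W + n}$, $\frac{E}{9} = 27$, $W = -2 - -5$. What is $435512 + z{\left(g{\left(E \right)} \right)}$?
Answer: $435927 - 26 \sqrt{246} \approx 4.3552 \cdot 10^{5}$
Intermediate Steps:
$W = 3$ ($W = -2 + 5 = 3$)
$E = 243$ ($E = 9 \cdot 27 = 243$)
$g{\left(n \right)} = \sqrt{3 + n}$
$435512 + z{\left(g{\left(E \right)} \right)} = 435512 + \left(-13 + \sqrt{3 + 243}\right)^{2} = 435512 + \left(-13 + \sqrt{246}\right)^{2}$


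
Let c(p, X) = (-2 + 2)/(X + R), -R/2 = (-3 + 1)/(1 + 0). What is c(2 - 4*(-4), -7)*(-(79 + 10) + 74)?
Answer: 0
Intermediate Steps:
R = 4 (R = -2*(-3 + 1)/(1 + 0) = -(-4)/1 = -(-4) = -2*(-2) = 4)
c(p, X) = 0 (c(p, X) = (-2 + 2)/(X + 4) = 0/(4 + X) = 0)
c(2 - 4*(-4), -7)*(-(79 + 10) + 74) = 0*(-(79 + 10) + 74) = 0*(-1*89 + 74) = 0*(-89 + 74) = 0*(-15) = 0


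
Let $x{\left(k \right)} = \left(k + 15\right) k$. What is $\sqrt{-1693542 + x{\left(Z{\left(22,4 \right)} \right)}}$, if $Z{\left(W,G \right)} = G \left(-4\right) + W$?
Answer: $2 i \sqrt{423354} \approx 1301.3 i$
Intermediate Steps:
$Z{\left(W,G \right)} = W - 4 G$ ($Z{\left(W,G \right)} = - 4 G + W = W - 4 G$)
$x{\left(k \right)} = k \left(15 + k\right)$ ($x{\left(k \right)} = \left(15 + k\right) k = k \left(15 + k\right)$)
$\sqrt{-1693542 + x{\left(Z{\left(22,4 \right)} \right)}} = \sqrt{-1693542 + \left(22 - 16\right) \left(15 + \left(22 - 16\right)\right)} = \sqrt{-1693542 + 6 \left(15 + 6\right)} = \sqrt{-1693542 + 6 \cdot 21} = \sqrt{-1693542 + 126} = \sqrt{-1693416} = 2 i \sqrt{423354}$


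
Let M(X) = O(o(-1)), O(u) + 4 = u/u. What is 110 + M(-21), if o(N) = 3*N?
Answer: 107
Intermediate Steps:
O(u) = -3 (O(u) = -4 + u/u = -4 + 1 = -3)
M(X) = -3
110 + M(-21) = 110 - 3 = 107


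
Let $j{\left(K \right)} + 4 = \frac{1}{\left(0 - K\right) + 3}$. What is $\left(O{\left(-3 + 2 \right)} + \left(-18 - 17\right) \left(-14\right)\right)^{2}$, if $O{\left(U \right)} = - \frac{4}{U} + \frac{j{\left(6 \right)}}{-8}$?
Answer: $\frac{140873161}{576} \approx 2.4457 \cdot 10^{5}$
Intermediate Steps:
$j{\left(K \right)} = -4 + \frac{1}{3 - K}$ ($j{\left(K \right)} = -4 + \frac{1}{\left(0 - K\right) + 3} = -4 + \frac{1}{- K + 3} = -4 + \frac{1}{3 - K}$)
$O{\left(U \right)} = \frac{13}{24} - \frac{4}{U}$ ($O{\left(U \right)} = - \frac{4}{U} + \frac{\frac{1}{-3 + 6} \left(11 - 24\right)}{-8} = - \frac{4}{U} + \frac{11 - 24}{3} \left(- \frac{1}{8}\right) = - \frac{4}{U} + \frac{1}{3} \left(-13\right) \left(- \frac{1}{8}\right) = - \frac{4}{U} - - \frac{13}{24} = - \frac{4}{U} + \frac{13}{24} = \frac{13}{24} - \frac{4}{U}$)
$\left(O{\left(-3 + 2 \right)} + \left(-18 - 17\right) \left(-14\right)\right)^{2} = \left(\left(\frac{13}{24} - \frac{4}{-3 + 2}\right) + \left(-18 - 17\right) \left(-14\right)\right)^{2} = \left(\left(\frac{13}{24} - \frac{4}{-1}\right) - -490\right)^{2} = \left(\left(\frac{13}{24} - -4\right) + 490\right)^{2} = \left(\left(\frac{13}{24} + 4\right) + 490\right)^{2} = \left(\frac{109}{24} + 490\right)^{2} = \left(\frac{11869}{24}\right)^{2} = \frac{140873161}{576}$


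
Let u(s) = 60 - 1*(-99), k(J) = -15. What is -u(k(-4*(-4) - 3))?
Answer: -159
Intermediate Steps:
u(s) = 159 (u(s) = 60 + 99 = 159)
-u(k(-4*(-4) - 3)) = -1*159 = -159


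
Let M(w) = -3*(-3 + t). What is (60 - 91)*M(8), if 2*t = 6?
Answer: 0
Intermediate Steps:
t = 3 (t = (1/2)*6 = 3)
M(w) = 0 (M(w) = -3*(-3 + 3) = -3*0 = 0)
(60 - 91)*M(8) = (60 - 91)*0 = -31*0 = 0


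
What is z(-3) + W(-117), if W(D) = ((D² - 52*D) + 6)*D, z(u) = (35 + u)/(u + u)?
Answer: -6942445/3 ≈ -2.3141e+6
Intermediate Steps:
z(u) = (35 + u)/(2*u) (z(u) = (35 + u)/((2*u)) = (35 + u)*(1/(2*u)) = (35 + u)/(2*u))
W(D) = D*(6 + D² - 52*D) (W(D) = (6 + D² - 52*D)*D = D*(6 + D² - 52*D))
z(-3) + W(-117) = (½)*(35 - 3)/(-3) - 117*(6 + (-117)² - 52*(-117)) = (½)*(-⅓)*32 - 117*(6 + 13689 + 6084) = -16/3 - 117*19779 = -16/3 - 2314143 = -6942445/3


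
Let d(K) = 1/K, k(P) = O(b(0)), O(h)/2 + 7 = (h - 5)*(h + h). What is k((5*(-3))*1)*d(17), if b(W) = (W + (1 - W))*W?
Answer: -14/17 ≈ -0.82353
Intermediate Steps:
b(W) = W (b(W) = 1*W = W)
O(h) = -14 + 4*h*(-5 + h) (O(h) = -14 + 2*((h - 5)*(h + h)) = -14 + 2*((-5 + h)*(2*h)) = -14 + 2*(2*h*(-5 + h)) = -14 + 4*h*(-5 + h))
k(P) = -14 (k(P) = -14 - 20*0 + 4*0² = -14 + 0 + 4*0 = -14 + 0 + 0 = -14)
k((5*(-3))*1)*d(17) = -14/17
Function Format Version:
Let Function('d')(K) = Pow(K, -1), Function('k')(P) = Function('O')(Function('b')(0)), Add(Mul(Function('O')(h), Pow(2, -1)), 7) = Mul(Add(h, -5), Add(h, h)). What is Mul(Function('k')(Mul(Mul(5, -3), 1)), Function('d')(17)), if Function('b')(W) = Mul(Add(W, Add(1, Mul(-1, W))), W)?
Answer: Rational(-14, 17) ≈ -0.82353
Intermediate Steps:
Function('b')(W) = W (Function('b')(W) = Mul(1, W) = W)
Function('O')(h) = Add(-14, Mul(4, h, Add(-5, h))) (Function('O')(h) = Add(-14, Mul(2, Mul(Add(h, -5), Add(h, h)))) = Add(-14, Mul(2, Mul(Add(-5, h), Mul(2, h)))) = Add(-14, Mul(2, Mul(2, h, Add(-5, h)))) = Add(-14, Mul(4, h, Add(-5, h))))
Function('k')(P) = -14 (Function('k')(P) = Add(-14, Mul(-20, 0), Mul(4, Pow(0, 2))) = Add(-14, 0, Mul(4, 0)) = Add(-14, 0, 0) = -14)
Mul(Function('k')(Mul(Mul(5, -3), 1)), Function('d')(17)) = Mul(-14, Pow(17, -1)) = Mul(-14, Rational(1, 17)) = Rational(-14, 17)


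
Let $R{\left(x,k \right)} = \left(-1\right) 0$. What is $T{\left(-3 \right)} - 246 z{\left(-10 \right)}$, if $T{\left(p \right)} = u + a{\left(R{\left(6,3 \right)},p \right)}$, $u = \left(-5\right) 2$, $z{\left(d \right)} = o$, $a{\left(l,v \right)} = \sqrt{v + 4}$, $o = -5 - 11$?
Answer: $3927$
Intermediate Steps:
$R{\left(x,k \right)} = 0$
$o = -16$ ($o = -5 - 11 = -16$)
$a{\left(l,v \right)} = \sqrt{4 + v}$
$z{\left(d \right)} = -16$
$u = -10$
$T{\left(p \right)} = -10 + \sqrt{4 + p}$
$T{\left(-3 \right)} - 246 z{\left(-10 \right)} = \left(-10 + \sqrt{4 - 3}\right) - -3936 = \left(-10 + \sqrt{1}\right) + 3936 = \left(-10 + 1\right) + 3936 = -9 + 3936 = 3927$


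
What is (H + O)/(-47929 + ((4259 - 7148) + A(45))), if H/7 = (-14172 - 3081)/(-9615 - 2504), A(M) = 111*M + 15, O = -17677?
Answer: 26763349/69393394 ≈ 0.38568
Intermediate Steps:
A(M) = 15 + 111*M
H = 120771/12119 (H = 7*((-14172 - 3081)/(-9615 - 2504)) = 7*(-17253/(-12119)) = 7*(-17253*(-1/12119)) = 7*(17253/12119) = 120771/12119 ≈ 9.9654)
(H + O)/(-47929 + ((4259 - 7148) + A(45))) = (120771/12119 - 17677)/(-47929 + ((4259 - 7148) + (15 + 111*45))) = -214106792/(12119*(-47929 + (-2889 + (15 + 4995)))) = -214106792/(12119*(-47929 + (-2889 + 5010))) = -214106792/(12119*(-47929 + 2121)) = -214106792/12119/(-45808) = -214106792/12119*(-1/45808) = 26763349/69393394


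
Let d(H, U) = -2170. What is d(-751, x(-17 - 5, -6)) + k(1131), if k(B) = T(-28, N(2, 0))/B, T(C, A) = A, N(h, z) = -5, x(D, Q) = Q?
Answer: -2454275/1131 ≈ -2170.0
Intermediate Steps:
k(B) = -5/B
d(-751, x(-17 - 5, -6)) + k(1131) = -2170 - 5/1131 = -2454275/1131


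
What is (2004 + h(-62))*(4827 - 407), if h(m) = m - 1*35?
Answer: 8428940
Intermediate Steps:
h(m) = -35 + m (h(m) = m - 35 = -35 + m)
(2004 + h(-62))*(4827 - 407) = (2004 + (-35 - 62))*(4827 - 407) = (2004 - 97)*4420 = 1907*4420 = 8428940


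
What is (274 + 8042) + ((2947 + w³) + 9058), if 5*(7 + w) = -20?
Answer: 18990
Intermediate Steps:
w = -11 (w = -7 + (⅕)*(-20) = -7 - 4 = -11)
(274 + 8042) + ((2947 + w³) + 9058) = (274 + 8042) + ((2947 + (-11)³) + 9058) = 8316 + ((2947 - 1331) + 9058) = 8316 + (1616 + 9058) = 8316 + 10674 = 18990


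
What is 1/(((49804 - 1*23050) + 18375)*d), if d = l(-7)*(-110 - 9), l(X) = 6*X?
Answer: 1/225554742 ≈ 4.4335e-9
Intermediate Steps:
d = 4998 (d = (6*(-7))*(-110 - 9) = -42*(-119) = 4998)
1/(((49804 - 1*23050) + 18375)*d) = 1/(((49804 - 1*23050) + 18375)*4998) = (1/4998)/((49804 - 23050) + 18375) = (1/4998)/(26754 + 18375) = (1/4998)/45129 = (1/45129)*(1/4998) = 1/225554742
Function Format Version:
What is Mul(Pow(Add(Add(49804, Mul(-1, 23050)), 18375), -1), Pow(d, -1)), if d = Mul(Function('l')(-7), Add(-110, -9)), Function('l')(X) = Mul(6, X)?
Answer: Rational(1, 225554742) ≈ 4.4335e-9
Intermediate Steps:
d = 4998 (d = Mul(Mul(6, -7), Add(-110, -9)) = Mul(-42, -119) = 4998)
Mul(Pow(Add(Add(49804, Mul(-1, 23050)), 18375), -1), Pow(d, -1)) = Mul(Pow(Add(Add(49804, Mul(-1, 23050)), 18375), -1), Pow(4998, -1)) = Mul(Pow(Add(Add(49804, -23050), 18375), -1), Rational(1, 4998)) = Mul(Pow(Add(26754, 18375), -1), Rational(1, 4998)) = Mul(Pow(45129, -1), Rational(1, 4998)) = Mul(Rational(1, 45129), Rational(1, 4998)) = Rational(1, 225554742)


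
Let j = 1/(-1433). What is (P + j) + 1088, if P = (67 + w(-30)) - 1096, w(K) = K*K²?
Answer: -38606454/1433 ≈ -26941.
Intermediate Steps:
j = -1/1433 ≈ -0.00069784
w(K) = K³
P = -28029 (P = (67 + (-30)³) - 1096 = (67 - 27000) - 1096 = -26933 - 1096 = -28029)
(P + j) + 1088 = (-28029 - 1/1433) + 1088 = -40165558/1433 + 1088 = -38606454/1433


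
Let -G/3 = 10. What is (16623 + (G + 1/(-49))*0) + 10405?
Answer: 27028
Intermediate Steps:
G = -30 (G = -3*10 = -30)
(16623 + (G + 1/(-49))*0) + 10405 = (16623 + (-30 + 1/(-49))*0) + 10405 = (16623 + (-30 - 1/49)*0) + 10405 = (16623 - 1471/49*0) + 10405 = (16623 + 0) + 10405 = 16623 + 10405 = 27028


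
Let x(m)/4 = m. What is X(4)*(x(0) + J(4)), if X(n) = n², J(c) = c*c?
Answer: 256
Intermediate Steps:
x(m) = 4*m
J(c) = c²
X(4)*(x(0) + J(4)) = 4²*(4*0 + 4²) = 16*(0 + 16) = 16*16 = 256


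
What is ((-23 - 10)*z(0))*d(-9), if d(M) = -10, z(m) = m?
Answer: 0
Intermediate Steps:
((-23 - 10)*z(0))*d(-9) = ((-23 - 10)*0)*(-10) = -33*0*(-10) = 0*(-10) = 0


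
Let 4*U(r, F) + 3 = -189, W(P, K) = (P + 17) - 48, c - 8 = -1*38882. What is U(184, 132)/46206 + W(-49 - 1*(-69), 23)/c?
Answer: -6857/9071778 ≈ -0.00075586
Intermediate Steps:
c = -38874 (c = 8 - 1*38882 = 8 - 38882 = -38874)
W(P, K) = -31 + P (W(P, K) = (17 + P) - 48 = -31 + P)
U(r, F) = -48 (U(r, F) = -¾ + (¼)*(-189) = -¾ - 189/4 = -48)
U(184, 132)/46206 + W(-49 - 1*(-69), 23)/c = -48/46206 + (-31 + (-49 - 1*(-69)))/(-38874) = -48*1/46206 + (-31 + (-49 + 69))*(-1/38874) = -8/7701 + (-31 + 20)*(-1/38874) = -8/7701 - 11*(-1/38874) = -8/7701 + 1/3534 = -6857/9071778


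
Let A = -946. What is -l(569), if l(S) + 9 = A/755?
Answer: 7741/755 ≈ 10.253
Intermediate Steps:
l(S) = -7741/755 (l(S) = -9 - 946/755 = -7741/755)
-l(569) = -1*(-7741/755) = 7741/755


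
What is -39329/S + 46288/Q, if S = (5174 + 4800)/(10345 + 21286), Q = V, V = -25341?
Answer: -31525060970771/252751134 ≈ -1.2473e+5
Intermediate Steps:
Q = -25341
S = 9974/31631 ≈ 0.31532
-39329/S + 46288/Q = -39329/9974/31631 + 46288/(-25341) = -39329*31631/9974 + 46288*(-1/25341) = -1244015599/9974 - 46288/25341 = -31525060970771/252751134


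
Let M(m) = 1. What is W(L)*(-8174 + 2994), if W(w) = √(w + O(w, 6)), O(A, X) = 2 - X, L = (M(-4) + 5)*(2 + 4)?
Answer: -20720*√2 ≈ -29303.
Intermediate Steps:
L = 36 (L = (1 + 5)*(2 + 4) = 6*6 = 36)
W(w) = √(-4 + w) (W(w) = √(w + (2 - 1*6)) = √(w + (2 - 6)) = √(w - 4) = √(-4 + w))
W(L)*(-8174 + 2994) = √(-4 + 36)*(-8174 + 2994) = √32*(-5180) = (4*√2)*(-5180) = -20720*√2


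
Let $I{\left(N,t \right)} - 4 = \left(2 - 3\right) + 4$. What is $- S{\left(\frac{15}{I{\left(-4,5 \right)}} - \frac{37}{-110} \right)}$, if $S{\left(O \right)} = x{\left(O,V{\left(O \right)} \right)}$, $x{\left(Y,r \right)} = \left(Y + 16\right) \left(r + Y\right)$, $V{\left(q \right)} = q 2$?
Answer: $- \frac{81489483}{592900} \approx -137.44$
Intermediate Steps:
$I{\left(N,t \right)} = 7$ ($I{\left(N,t \right)} = 4 + \left(\left(2 - 3\right) + 4\right) = 4 + \left(-1 + 4\right) = 4 + 3 = 7$)
$V{\left(q \right)} = 2 q$
$x{\left(Y,r \right)} = \left(16 + Y\right) \left(Y + r\right)$
$S{\left(O \right)} = 3 O^{2} + 48 O$ ($S{\left(O \right)} = O^{2} + 16 O + 16 \cdot 2 O + O 2 O = O^{2} + 16 O + 32 O + 2 O^{2} = 3 O^{2} + 48 O$)
$- S{\left(\frac{15}{I{\left(-4,5 \right)}} - \frac{37}{-110} \right)} = - 3 \left(\frac{15}{7} - \frac{37}{-110}\right) \left(16 + \left(\frac{15}{7} - \frac{37}{-110}\right)\right) = - 3 \left(15 \cdot \frac{1}{7} - - \frac{37}{110}\right) \left(16 + \left(15 \cdot \frac{1}{7} - - \frac{37}{110}\right)\right) = - 3 \left(\frac{15}{7} + \frac{37}{110}\right) \left(16 + \left(\frac{15}{7} + \frac{37}{110}\right)\right) = - \frac{3 \cdot 1909 \left(16 + \frac{1909}{770}\right)}{770} = - \frac{3 \cdot 1909 \cdot 14229}{770 \cdot 770} = \left(-1\right) \frac{81489483}{592900} = - \frac{81489483}{592900}$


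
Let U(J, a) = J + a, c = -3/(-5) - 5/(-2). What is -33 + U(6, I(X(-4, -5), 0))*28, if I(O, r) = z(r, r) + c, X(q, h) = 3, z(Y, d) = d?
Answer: 1109/5 ≈ 221.80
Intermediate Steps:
c = 31/10 (c = -3*(-1/5) - 5*(-1/2) = 3/5 + 5/2 = 31/10 ≈ 3.1000)
I(O, r) = 31/10 + r (I(O, r) = r + 31/10 = 31/10 + r)
-33 + U(6, I(X(-4, -5), 0))*28 = -33 + (6 + (31/10 + 0))*28 = -33 + (6 + 31/10)*28 = -33 + (91/10)*28 = -33 + 1274/5 = 1109/5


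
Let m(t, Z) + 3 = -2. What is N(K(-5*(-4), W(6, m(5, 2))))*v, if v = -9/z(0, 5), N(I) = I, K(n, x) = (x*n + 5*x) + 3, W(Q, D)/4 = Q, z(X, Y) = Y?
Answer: -5427/5 ≈ -1085.4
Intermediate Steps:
m(t, Z) = -5 (m(t, Z) = -3 - 2 = -5)
W(Q, D) = 4*Q
K(n, x) = 3 + 5*x + n*x (K(n, x) = (n*x + 5*x) + 3 = (5*x + n*x) + 3 = 3 + 5*x + n*x)
v = -9/5 ≈ -1.8000
N(K(-5*(-4), W(6, m(5, 2))))*v = (3 + 5*(4*6) + (-5*(-4))*(4*6))*(-9/5) = (3 + 5*24 + 20*24)*(-9/5) = (3 + 120 + 480)*(-9/5) = 603*(-9/5) = -5427/5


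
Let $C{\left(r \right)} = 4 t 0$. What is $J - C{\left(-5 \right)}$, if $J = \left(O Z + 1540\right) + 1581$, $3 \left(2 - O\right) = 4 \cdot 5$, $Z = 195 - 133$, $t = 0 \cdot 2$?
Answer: $\frac{8495}{3} \approx 2831.7$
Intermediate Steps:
$t = 0$
$Z = 62$ ($Z = 195 - 133 = 62$)
$O = - \frac{14}{3}$ ($O = 2 - \frac{4 \cdot 5}{3} = 2 - \frac{20}{3} = - \frac{14}{3} \approx -4.6667$)
$J = \frac{8495}{3}$ ($J = \left(\left(- \frac{14}{3}\right) 62 + 1540\right) + 1581 = \left(- \frac{868}{3} + 1540\right) + 1581 = \frac{3752}{3} + 1581 = \frac{8495}{3} \approx 2831.7$)
$C{\left(r \right)} = 0$ ($C{\left(r \right)} = 4 \cdot 0 \cdot 0 = 0 \cdot 0 = 0$)
$J - C{\left(-5 \right)} = \frac{8495}{3} - 0 = \frac{8495}{3} + 0 = \frac{8495}{3}$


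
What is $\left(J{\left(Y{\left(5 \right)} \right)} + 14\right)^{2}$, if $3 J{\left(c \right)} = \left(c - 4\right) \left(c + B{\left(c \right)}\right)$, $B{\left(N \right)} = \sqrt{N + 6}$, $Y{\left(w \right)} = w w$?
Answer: $37240 + 2646 \sqrt{31} \approx 51972.0$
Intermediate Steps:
$Y{\left(w \right)} = w^{2}$
$B{\left(N \right)} = \sqrt{6 + N}$
$J{\left(c \right)} = \frac{\left(-4 + c\right) \left(c + \sqrt{6 + c}\right)}{3}$ ($J{\left(c \right)} = \frac{\left(c - 4\right) \left(c + \sqrt{6 + c}\right)}{3} = \frac{\left(-4 + c\right) \left(c + \sqrt{6 + c}\right)}{3}$)
$\left(J{\left(Y{\left(5 \right)} \right)} + 14\right)^{2} = \left(\left(- \frac{4 \cdot 5^{2}}{3} - \frac{4 \sqrt{6 + 5^{2}}}{3} + \frac{\left(5^{2}\right)^{2}}{3} + \frac{5^{2} \sqrt{6 + 5^{2}}}{3}\right) + 14\right)^{2} = \left(\left(\left(- \frac{4}{3}\right) 25 - \frac{4 \sqrt{6 + 25}}{3} + \frac{25^{2}}{3} + \frac{1}{3} \cdot 25 \sqrt{6 + 25}\right) + 14\right)^{2} = \left(\left(- \frac{100}{3} - \frac{4 \sqrt{31}}{3} + \frac{1}{3} \cdot 625 + \frac{1}{3} \cdot 25 \sqrt{31}\right) + 14\right)^{2} = \left(\left(- \frac{100}{3} - \frac{4 \sqrt{31}}{3} + \frac{625}{3} + \frac{25 \sqrt{31}}{3}\right) + 14\right)^{2} = \left(\left(175 + 7 \sqrt{31}\right) + 14\right)^{2} = \left(189 + 7 \sqrt{31}\right)^{2}$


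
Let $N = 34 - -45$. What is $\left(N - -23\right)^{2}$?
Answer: $10404$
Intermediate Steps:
$N = 79$ ($N = 34 + 45 = 79$)
$\left(N - -23\right)^{2} = \left(79 - -23\right)^{2} = \left(79 + \left(-1 + 24\right)\right)^{2} = \left(79 + 23\right)^{2} = 102^{2} = 10404$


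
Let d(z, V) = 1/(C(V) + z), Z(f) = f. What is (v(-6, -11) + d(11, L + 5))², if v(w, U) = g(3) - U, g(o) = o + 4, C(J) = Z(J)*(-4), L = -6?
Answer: 73441/225 ≈ 326.40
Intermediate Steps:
C(J) = -4*J (C(J) = J*(-4) = -4*J)
g(o) = 4 + o
d(z, V) = 1/(z - 4*V) (d(z, V) = 1/(-4*V + z) = 1/(z - 4*V))
v(w, U) = 7 - U (v(w, U) = (4 + 3) - U = 7 - U)
(v(-6, -11) + d(11, L + 5))² = ((7 - 1*(-11)) + 1/(11 - 4*(-6 + 5)))² = ((7 + 11) + 1/(11 - 4*(-1)))² = (18 + 1/(11 + 4))² = (18 + 1/15)² = (271/15)² = 73441/225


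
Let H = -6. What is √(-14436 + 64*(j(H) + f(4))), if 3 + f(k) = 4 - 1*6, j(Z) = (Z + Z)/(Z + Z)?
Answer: 2*I*√3673 ≈ 121.21*I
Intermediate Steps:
j(Z) = 1 (j(Z) = (2*Z)/((2*Z)) = (2*Z)*(1/(2*Z)) = 1)
f(k) = -5 (f(k) = -3 + (4 - 1*6) = -3 + (4 - 6) = -3 - 2 = -5)
√(-14436 + 64*(j(H) + f(4))) = √(-14436 + 64*(1 - 5)) = √(-14436 + 64*(-4)) = √(-14436 - 256) = √(-14692) = 2*I*√3673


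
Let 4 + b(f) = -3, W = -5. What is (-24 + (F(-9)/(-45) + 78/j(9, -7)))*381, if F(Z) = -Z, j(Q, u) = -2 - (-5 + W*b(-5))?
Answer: -811911/80 ≈ -10149.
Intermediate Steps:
b(f) = -7 (b(f) = -4 - 3 = -7)
j(Q, u) = -32 (j(Q, u) = -2 - (-5 - 5*(-7)) = -2 - (-5 + 35) = -2 - 1*30 = -2 - 30 = -32)
(-24 + (F(-9)/(-45) + 78/j(9, -7)))*381 = (-24 + (-1*(-9)/(-45) + 78/(-32)))*381 = (-24 + (9*(-1/45) + 78*(-1/32)))*381 = (-24 + (-1/5 - 39/16))*381 = (-24 - 211/80)*381 = -2131/80*381 = -811911/80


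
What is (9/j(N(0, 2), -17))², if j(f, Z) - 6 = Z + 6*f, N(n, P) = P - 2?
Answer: 81/121 ≈ 0.66942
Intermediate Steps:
N(n, P) = -2 + P
j(f, Z) = 6 + Z + 6*f (j(f, Z) = 6 + (Z + 6*f) = 6 + Z + 6*f)
(9/j(N(0, 2), -17))² = (9/(6 - 17 + 6*(-2 + 2)))² = (9/(6 - 17 + 6*0))² = (9/(6 - 17 + 0))² = (9/(-11))² = (9*(-1/11))² = (-9/11)² = 81/121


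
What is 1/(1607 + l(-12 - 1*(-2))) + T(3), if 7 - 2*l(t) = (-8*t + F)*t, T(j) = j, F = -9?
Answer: 11795/3931 ≈ 3.0005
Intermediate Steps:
l(t) = 7/2 - t*(-9 - 8*t)/2 (l(t) = 7/2 - (-8*t - 9)*t/2 = 7/2 - (-9 - 8*t)*t/2 = 7/2 - t*(-9 - 8*t)/2)
1/(1607 + l(-12 - 1*(-2))) + T(3) = 1/(1607 + (7/2 + 4*(-12 - 1*(-2))² + 9*(-12 - 1*(-2))/2)) + 3 = 1/(1607 + (7/2 + 4*(-12 + 2)² + 9*(-12 + 2)/2)) + 3 = 1/(1607 + (7/2 + 4*(-10)² + (9/2)*(-10))) + 3 = 1/(1607 + (7/2 + 4*100 - 45)) + 3 = 1/(1607 + (7/2 + 400 - 45)) + 3 = 1/(1607 + 717/2) + 3 = 1/(3931/2) + 3 = 2/3931 + 3 = 11795/3931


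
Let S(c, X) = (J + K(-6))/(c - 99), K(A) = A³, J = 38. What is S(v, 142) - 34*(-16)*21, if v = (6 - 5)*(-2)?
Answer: 1154002/101 ≈ 11426.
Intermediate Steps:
v = -2 (v = 1*(-2) = -2)
S(c, X) = -178/(-99 + c) (S(c, X) = (38 + (-6)³)/(c - 99) = (38 - 216)/(-99 + c) = -178/(-99 + c))
S(v, 142) - 34*(-16)*21 = -178/(-99 - 2) - 34*(-16)*21 = -178/(-101) - (-544)*21 = -178*(-1/101) - 1*(-11424) = 178/101 + 11424 = 1154002/101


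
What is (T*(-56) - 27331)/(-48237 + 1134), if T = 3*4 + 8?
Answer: 28451/47103 ≈ 0.60402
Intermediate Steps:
T = 20 (T = 12 + 8 = 20)
(T*(-56) - 27331)/(-48237 + 1134) = (20*(-56) - 27331)/(-48237 + 1134) = (-1120 - 27331)/(-47103) = -28451*(-1/47103) = 28451/47103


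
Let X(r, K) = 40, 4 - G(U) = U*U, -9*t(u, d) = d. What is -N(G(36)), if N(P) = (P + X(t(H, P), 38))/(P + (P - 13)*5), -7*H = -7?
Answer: -1252/7817 ≈ -0.16016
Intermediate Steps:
H = 1 (H = -⅐*(-7) = 1)
t(u, d) = -d/9
G(U) = 4 - U² (G(U) = 4 - U*U = 4 - U²)
N(P) = (40 + P)/(-65 + 6*P) (N(P) = (P + 40)/(P + (P - 13)*5) = (40 + P)/(P + (-13 + P)*5) = (40 + P)/(P + (-65 + 5*P)) = (40 + P)/(-65 + 6*P))
-N(G(36)) = -(40 + (4 - 1*36²))/(-65 + 6*(4 - 1*36²)) = -(40 + (4 - 1*1296))/(-65 + 6*(4 - 1*1296)) = -(40 + (4 - 1296))/(-65 + 6*(4 - 1296)) = -(40 - 1292)/(-65 + 6*(-1292)) = -(-1252)/(-65 - 7752) = -(-1252)/(-7817) = -(-1)*(-1252)/7817 = -1*1252/7817 = -1252/7817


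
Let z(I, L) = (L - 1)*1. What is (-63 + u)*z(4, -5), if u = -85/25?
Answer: 1992/5 ≈ 398.40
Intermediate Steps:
u = -17/5 (u = -85*1/25 = -17/5 ≈ -3.4000)
z(I, L) = -1 + L (z(I, L) = (-1 + L)*1 = -1 + L)
(-63 + u)*z(4, -5) = (-63 - 17/5)*(-1 - 5) = -332/5*(-6) = 1992/5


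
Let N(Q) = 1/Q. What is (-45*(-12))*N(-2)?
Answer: -270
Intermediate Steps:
N(Q) = 1/Q
(-45*(-12))*N(-2) = -45*(-12)/(-2) = 540*(-1/2) = -270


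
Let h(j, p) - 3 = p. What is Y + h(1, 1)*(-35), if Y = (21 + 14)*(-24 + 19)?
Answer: -315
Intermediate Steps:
h(j, p) = 3 + p
Y = -175 (Y = 35*(-5) = -175)
Y + h(1, 1)*(-35) = -175 + (3 + 1)*(-35) = -175 + 4*(-35) = -175 - 140 = -315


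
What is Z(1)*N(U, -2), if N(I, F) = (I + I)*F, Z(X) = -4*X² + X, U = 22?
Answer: 264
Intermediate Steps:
Z(X) = X - 4*X²
N(I, F) = 2*F*I (N(I, F) = (2*I)*F = 2*F*I)
Z(1)*N(U, -2) = (1*(1 - 4*1))*(2*(-2)*22) = (1*(1 - 4))*(-88) = (1*(-3))*(-88) = -3*(-88) = 264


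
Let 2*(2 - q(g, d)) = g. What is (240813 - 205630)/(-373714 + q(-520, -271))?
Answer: -35183/373452 ≈ -0.094210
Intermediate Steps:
q(g, d) = 2 - g/2
(240813 - 205630)/(-373714 + q(-520, -271)) = (240813 - 205630)/(-373714 + (2 - ½*(-520))) = 35183/(-373714 + (2 + 260)) = 35183/(-373714 + 262) = 35183/(-373452) = 35183*(-1/373452) = -35183/373452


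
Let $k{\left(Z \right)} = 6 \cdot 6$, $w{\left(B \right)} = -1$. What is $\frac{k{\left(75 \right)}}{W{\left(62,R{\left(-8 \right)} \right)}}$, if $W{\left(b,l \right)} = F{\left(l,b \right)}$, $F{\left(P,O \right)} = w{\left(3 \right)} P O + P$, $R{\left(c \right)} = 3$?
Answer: $- \frac{12}{61} \approx -0.19672$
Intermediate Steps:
$k{\left(Z \right)} = 36$
$F{\left(P,O \right)} = P - O P$ ($F{\left(P,O \right)} = - P O + P = - O P + P = P - O P$)
$W{\left(b,l \right)} = l \left(1 - b\right)$
$\frac{k{\left(75 \right)}}{W{\left(62,R{\left(-8 \right)} \right)}} = \frac{36}{3 \left(1 - 62\right)} = \frac{36}{3 \left(-61\right)} = \frac{36}{-183} = 36 \left(- \frac{1}{183}\right) = - \frac{12}{61}$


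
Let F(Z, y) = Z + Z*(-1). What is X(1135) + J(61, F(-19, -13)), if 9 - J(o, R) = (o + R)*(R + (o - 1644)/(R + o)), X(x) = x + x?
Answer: 3862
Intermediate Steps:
F(Z, y) = 0 (F(Z, y) = Z - Z = 0)
X(x) = 2*x
J(o, R) = 9 - (R + o)*(R + (-1644 + o)/(R + o)) (J(o, R) = 9 - (o + R)*(R + (o - 1644)/(R + o)) = 9 - (R + o)*(R + (-1644 + o)/(R + o)))
X(1135) + J(61, F(-19, -13)) = 2*1135 + (1653 - 1*61 - 1*0**2 - 1*0*61) = 2270 + (1653 - 61 - 1*0 + 0) = 2270 + (1653 - 61 + 0 + 0) = 2270 + 1592 = 3862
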